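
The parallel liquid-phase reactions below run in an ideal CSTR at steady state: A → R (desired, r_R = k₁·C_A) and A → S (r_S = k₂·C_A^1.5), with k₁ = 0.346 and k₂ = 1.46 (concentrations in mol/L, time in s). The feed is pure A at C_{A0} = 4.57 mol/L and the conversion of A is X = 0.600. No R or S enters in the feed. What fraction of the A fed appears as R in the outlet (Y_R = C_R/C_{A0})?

0.0895

Exit C_A = C_{A0}(1−X) = 4.57×0.400 = 1.828 mol/L.
Rates in a CSTR are evaluated at the outlet concentration: r_R = 0.346×1.828 = 0.6325, r_S = 1.46×1.828^1.5 = 3.608.
Fraction of consumed A going to R: r_R/(r_R+r_S) = 0.1491.
C_R = 0.1491·C_{A0}·X = 0.1491×4.57×0.600 = 0.409 mol/L; Y_R = C_R/C_{A0} = 0.0895.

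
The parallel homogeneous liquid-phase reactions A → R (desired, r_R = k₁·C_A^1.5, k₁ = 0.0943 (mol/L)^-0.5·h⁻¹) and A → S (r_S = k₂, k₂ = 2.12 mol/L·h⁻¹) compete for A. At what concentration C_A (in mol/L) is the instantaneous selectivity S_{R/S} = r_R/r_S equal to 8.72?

S_{R/S} = (k₁/k₂)·C_A^1.5 ⇒ C_A = (S·k₂/k₁)^(1/1.5).
= (8.72×2.12/0.0943)^(0.6667) = (196.0)^(0.6667) = 33.7 mol/L.

33.7 mol/L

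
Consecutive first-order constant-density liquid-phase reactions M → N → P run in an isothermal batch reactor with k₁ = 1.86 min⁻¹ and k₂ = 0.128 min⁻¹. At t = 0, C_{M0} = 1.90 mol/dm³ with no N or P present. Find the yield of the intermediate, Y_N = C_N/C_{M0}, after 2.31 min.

The intermediate concentration in a first-order A→B→C sequence is C_N = k₁C_{M0}(e^(−k₁t) − e^(−k₂t))/(k₂−k₁).
e^(−k₁t) = e^(−1.86×2.31) = e^(−4.297) = 0.01361; e^(−k₂t) = e^(−0.2957) = 0.7440.
C_N = 1.86×1.90/(0.128−1.86) × (0.01361−0.7440) = (-2.040)×(-0.7304) = 1.490 mol/dm³.
Y_N = C_N/C_{M0} = 1.490/1.90 = 0.784.

0.784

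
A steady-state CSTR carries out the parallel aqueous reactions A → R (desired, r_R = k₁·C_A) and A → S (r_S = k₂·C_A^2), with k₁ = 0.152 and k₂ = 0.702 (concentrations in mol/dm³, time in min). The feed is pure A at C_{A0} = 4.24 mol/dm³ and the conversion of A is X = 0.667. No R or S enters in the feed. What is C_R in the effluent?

0.376 mol/dm³

Exit C_A = C_{A0}(1−X) = 4.24×0.333 = 1.412 mol/dm³.
A CSTR operates uniformly at the exit composition, giving r_R = 0.2146 and r_S = 1.399 (each k·C_A^n at C_A = 1.412).
Fraction of consumed A going to R: r_R/(r_R+r_S) = 0.1330.
C_R = 0.1330·C_{A0}·X = 0.1330×4.24×0.667 = 0.376 mol/dm³.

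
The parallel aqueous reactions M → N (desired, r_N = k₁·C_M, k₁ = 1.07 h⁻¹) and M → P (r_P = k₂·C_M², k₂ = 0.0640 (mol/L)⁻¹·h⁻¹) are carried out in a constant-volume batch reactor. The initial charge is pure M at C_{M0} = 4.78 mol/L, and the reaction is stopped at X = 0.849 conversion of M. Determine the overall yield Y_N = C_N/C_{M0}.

C_M = C_{M0}(1−X) = 0.7218 mol/L.
Along a PFR/batch, dC_N/dC_M = −r_N/(r_N+r_P) = −k₁/(k₁+k₂·C_M).
Integrating from C_{M0} to C_M: C_N = (1.07/0.0640)·ln[(1.07+0.0640·4.78)/(1.07+0.0640·0.722)] = 16.72·ln(1.376/1.116) = 3.498 mol/L.
Y_N = C_N/C_{M0} = 3.498/4.78 = 0.732.

0.732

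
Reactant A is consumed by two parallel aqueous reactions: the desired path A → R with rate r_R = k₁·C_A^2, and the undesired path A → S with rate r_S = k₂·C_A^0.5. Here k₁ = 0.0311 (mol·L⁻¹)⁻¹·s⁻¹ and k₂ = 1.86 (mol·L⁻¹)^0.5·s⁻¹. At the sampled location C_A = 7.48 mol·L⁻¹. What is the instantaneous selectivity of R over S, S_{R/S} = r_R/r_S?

0.342

S_{R/S} = r_R/r_S = (k₁·C_A^2)/(k₂·C_A^0.5) = (k₁/k₂)·C_A^1.5.
= (0.0311×7.480^2) / (1.86×7.480^0.5) = 1.740/5.087 = 0.342.
Since the desired path is higher order in A, keeping C_A high (PFR or concentrated feed) favours R.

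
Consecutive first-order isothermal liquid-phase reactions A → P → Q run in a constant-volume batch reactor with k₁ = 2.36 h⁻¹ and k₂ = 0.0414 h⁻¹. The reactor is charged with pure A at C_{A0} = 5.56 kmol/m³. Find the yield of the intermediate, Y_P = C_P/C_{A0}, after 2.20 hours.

0.924

The intermediate concentration in a first-order A→B→C sequence is C_P = k₁C_{A0}(e^(−k₁t) − e^(−k₂t))/(k₂−k₁).
e^(−k₁t) = e^(−2.36×2.20) = e^(−5.192) = 0.005561; e^(−k₂t) = e^(−0.09108) = 0.9129.
C_P = 2.36×5.56/(0.0414−2.36) × (0.005561−0.9129) = (-5.659)×(-0.9074) = 5.135 kmol/m³.
Y_P = C_P/C_{A0} = 5.135/5.56 = 0.924.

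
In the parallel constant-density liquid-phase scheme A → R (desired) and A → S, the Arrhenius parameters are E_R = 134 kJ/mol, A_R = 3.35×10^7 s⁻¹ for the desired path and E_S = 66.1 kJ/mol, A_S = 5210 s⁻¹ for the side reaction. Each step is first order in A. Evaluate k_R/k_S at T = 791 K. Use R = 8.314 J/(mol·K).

k_R/k_S = (A_R/A_S)·exp[−(E_R−E_S)/(RT)] = (A_R/A_S)·exp[(E_S−E_R)/(RT)].
(E_S−E_R)/(RT) = (66.1−134)×10³/(8.314×791) = -67900/6576 = -10.32.
k_R/k_S = (3.35×10^7/5210)·exp(-10.32) = 6430 × 3.281×10^-5 = 0.211.
Since E_R > E_S, raising the temperature improves selectivity toward R.

0.211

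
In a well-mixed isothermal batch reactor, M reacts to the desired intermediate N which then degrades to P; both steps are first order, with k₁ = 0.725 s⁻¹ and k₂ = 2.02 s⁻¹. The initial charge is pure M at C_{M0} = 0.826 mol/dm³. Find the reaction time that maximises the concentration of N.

0.791 s

The intermediate peaks when r₁ = r₂, i.e. k₁e^(−k₁t) = k₂e^(−k₂t), giving t_opt = ln(k₂/k₁)/(k₂−k₁).
= ln(2.02/0.725)/(2.02−0.725) = ln(2.786)/1.295 = 1.025/1.295 = 0.791 s.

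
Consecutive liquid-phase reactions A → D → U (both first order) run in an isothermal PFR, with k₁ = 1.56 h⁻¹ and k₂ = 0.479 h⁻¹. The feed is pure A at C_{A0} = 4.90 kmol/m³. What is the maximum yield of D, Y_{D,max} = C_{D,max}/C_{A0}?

Evaluating C_D at τ_opt = ln(k₂/k₁)/(k₂−k₁) gives C_{D,max}/C_{A0} = (k₁/k₂)^[k₂/(k₂−k₁)].
= (1.56/0.479)^(0.479/(0.479−1.56)) = (3.257)^(-0.4431) = 0.5926.

0.593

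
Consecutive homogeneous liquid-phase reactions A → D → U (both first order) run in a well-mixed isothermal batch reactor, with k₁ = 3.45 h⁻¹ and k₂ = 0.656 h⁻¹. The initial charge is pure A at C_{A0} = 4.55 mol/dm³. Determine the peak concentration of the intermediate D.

Evaluating C_D at t_opt = ln(k₂/k₁)/(k₂−k₁) gives C_{D,max}/C_{A0} = (k₁/k₂)^[k₂/(k₂−k₁)].
= (3.45/0.656)^(0.656/(0.656−3.45)) = (5.259)^(-0.2348) = 0.6772.
C_{D,max} = 0.6772×4.55 = 3.08 mol/dm³.

3.08 mol/dm³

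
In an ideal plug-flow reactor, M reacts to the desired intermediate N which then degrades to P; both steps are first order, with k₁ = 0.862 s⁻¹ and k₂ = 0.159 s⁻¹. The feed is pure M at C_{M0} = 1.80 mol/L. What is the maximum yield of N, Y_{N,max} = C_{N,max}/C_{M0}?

At the optimum, C_{N,max}/C_{M0} = (k₁/k₂)^[k₂/(k₂−k₁)].
= (0.862/0.159)^(0.159/(0.159−0.862)) = (5.421)^(-0.2262) = 0.6823.

0.682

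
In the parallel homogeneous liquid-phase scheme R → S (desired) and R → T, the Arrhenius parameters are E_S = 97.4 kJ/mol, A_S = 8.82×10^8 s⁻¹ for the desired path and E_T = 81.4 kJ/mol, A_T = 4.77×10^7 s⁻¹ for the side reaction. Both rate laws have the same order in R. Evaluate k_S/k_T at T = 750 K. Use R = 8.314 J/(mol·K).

Since both paths have the same order in R, the concentration cancels and S_{S/T} = k_S/k_T = (A_S/A_T)·exp[(E_T−E_S)/(RT)].
(E_T−E_S)/(RT) = (81.4−97.4)×10³/(8.314×750) = -16000/6236 = -2.566.
k_S/k_T = (8.82×10^8/4.77×10^7)·exp(-2.566) = 18.49 × 0.07685 = 1.42.
Since E_S > E_T, raising the temperature improves selectivity toward S.

1.42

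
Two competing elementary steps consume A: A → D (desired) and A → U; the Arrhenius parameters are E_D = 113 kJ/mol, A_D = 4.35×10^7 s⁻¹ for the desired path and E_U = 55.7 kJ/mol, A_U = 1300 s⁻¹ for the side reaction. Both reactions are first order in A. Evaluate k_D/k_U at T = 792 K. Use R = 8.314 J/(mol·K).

5.56

k_D/k_U = (A_D/A_U)·exp[−(E_D−E_U)/(RT)] = (A_D/A_U)·exp[(E_U−E_D)/(RT)].
(E_U−E_D)/(RT) = (55.7−113)×10³/(8.314×792) = -57300/6585 = -8.702.
k_D/k_U = (4.35×10^7/1300)·exp(-8.702) = 33462 × 1.663×10^-4 = 5.56.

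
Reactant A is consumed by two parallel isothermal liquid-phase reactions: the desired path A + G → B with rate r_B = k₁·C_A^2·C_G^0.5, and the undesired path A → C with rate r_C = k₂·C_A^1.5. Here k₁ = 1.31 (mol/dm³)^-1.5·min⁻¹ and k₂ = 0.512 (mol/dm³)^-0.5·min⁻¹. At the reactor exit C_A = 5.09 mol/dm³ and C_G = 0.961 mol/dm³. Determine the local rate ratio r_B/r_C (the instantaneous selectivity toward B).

5.66

S_{B/C} = r_B/r_C = (k₁·C_A^2·C_G^0.5)/(k₂·C_A^1.5) = (k₁/k₂)·C_A^0.5·C_G^0.5.
= (1.31×5.090^2×0.9610^0.5) / (0.512×5.090^1.5) = 33.27/5.880 = 5.66.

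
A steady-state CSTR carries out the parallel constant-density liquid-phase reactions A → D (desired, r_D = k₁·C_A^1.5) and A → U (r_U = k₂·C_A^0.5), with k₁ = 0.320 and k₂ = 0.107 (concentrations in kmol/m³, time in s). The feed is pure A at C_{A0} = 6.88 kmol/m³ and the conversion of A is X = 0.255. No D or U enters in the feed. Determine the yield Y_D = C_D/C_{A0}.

Exit C_A = C_{A0}(1−X) = 6.88×0.745 = 5.126 kmol/m³.
In a CSTR the entire volume is at exit conditions, so r_D = 0.320×5.126^1.5 = 3.713 and r_U = 0.107×5.126^0.5 = 0.2422.
Fraction of consumed A going to D: r_D/(r_D+r_U) = 0.9388.
C_D = 0.9388·C_{A0}·X = 0.9388×6.88×0.255 = 1.65 kmol/m³; Y_D = C_D/C_{A0} = 0.239.

0.239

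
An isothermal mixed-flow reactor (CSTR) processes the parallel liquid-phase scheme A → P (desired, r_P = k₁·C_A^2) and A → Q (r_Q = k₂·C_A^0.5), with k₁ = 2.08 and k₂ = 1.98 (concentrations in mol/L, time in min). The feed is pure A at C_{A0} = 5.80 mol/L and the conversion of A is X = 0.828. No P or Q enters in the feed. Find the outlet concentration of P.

Exit C_A = C_{A0}(1−X) = 5.80×0.172 = 0.9976 mol/L.
In a CSTR the entire volume is at exit conditions, so r_P = 2.08×0.9976^2 = 2.070 and r_Q = 1.98×0.9976^0.5 = 1.978.
Fraction of consumed A going to P: r_P/(r_P+r_Q) = 0.5114.
C_P = 0.5114·C_{A0}·X = 0.5114×5.80×0.828 = 2.46 mol/L.

2.46 mol/L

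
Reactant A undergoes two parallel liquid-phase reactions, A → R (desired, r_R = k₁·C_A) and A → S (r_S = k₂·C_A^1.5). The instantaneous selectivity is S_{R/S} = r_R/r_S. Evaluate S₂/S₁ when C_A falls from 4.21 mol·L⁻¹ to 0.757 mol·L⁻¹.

2.36

S_{R/S} = (k₁/k₂)·C_A^-0.5, so S₂/S₁ = (C_{A,2}/C_{A,1})^-0.5.
= (0.757/4.21)^(-0.5) = (0.1798)^(-0.5) = 2.36.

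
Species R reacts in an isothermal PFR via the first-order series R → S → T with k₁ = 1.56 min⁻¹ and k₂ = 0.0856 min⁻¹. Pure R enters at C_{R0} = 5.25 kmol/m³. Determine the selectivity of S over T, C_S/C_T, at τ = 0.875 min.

21.5

For first-order series with pure R initially, C_S(τ) = k₁C_{R0}/(k₂−k₁)·(e^(−k₁τ) − e^(−k₂τ)).
e^(−k₁τ) = e^(−1.56×0.875) = e^(−1.365) = 0.2554; e^(−k₂τ) = e^(−0.07490) = 0.9278.
C_S = 1.56×5.25/(0.0856−1.56) × (0.2554−0.9278) = (-5.555)×(-0.6725) = 3.735 kmol/m³.
C_R = C_{R0}e^(−k₁τ) = 1.341 kmol/m³, so C_T = C_{R0}−C_R−C_S = 0.1739 kmol/m³; C_S/C_T = 21.5.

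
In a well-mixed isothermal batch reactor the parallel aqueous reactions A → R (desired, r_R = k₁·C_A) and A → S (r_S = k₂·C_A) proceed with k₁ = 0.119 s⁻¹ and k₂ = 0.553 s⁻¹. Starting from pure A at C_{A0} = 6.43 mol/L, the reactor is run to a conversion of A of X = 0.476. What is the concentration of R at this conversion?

C_A = C_{A0}(1−X) = 3.369 mol/L.
Both paths are first order in A, so the instantaneous fraction to R is constant: dC_R/d(−C_A) = k₁/(k₁+k₂) = 0.1771.
C_R = 0.1771·(C_{A0}−C_A) = 0.1771×3.061 = 0.542 mol/L.

0.542 mol/L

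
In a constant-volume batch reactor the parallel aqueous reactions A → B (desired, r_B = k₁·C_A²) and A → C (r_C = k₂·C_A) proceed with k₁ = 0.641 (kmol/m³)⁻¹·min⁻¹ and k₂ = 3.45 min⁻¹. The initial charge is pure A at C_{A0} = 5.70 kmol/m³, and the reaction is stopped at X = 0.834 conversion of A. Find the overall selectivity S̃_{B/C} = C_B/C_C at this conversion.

C_A = C_{A0}(1−X) = 0.9462 kmol/m³.
Along a PFR/batch, dC_C/dC_A = −r_C/(r_B+r_C) = −k₂/(k₂+k₁·C_A).
Integrating from C_{A0} to C_A: C_C = (3.45/0.641)·ln[(3.45+0.641·5.70)/(3.45+0.641·0.946)] = 5.382·ln(7.104/4.057) = 3.016 kmol/m³.
Then C_B = (C_{A0}−C_A) − C_C = 4.754 − 3.016 = 1.738 kmol/m³.
S̃_{B/C} = C_B/C_C = 1.738/3.016 = 0.576.

0.576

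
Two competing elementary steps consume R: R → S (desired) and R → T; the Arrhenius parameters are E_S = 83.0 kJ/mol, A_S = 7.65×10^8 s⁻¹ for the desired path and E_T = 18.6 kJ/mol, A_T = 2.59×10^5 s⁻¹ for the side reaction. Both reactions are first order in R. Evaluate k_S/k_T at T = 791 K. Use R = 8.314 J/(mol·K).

Since both paths have the same order in R, the concentration cancels and S_{S/T} = k_S/k_T = (A_S/A_T)·exp[(E_T−E_S)/(RT)].
(E_T−E_S)/(RT) = (18.6−83.0)×10³/(8.314×791) = -64400/6576 = -9.793.
k_S/k_T = (7.65×10^8/2.59×10^5)·exp(-9.793) = 2954 × 5.586×10^-5 = 0.165.
Since E_S > E_T, raising the temperature improves selectivity toward S.

0.165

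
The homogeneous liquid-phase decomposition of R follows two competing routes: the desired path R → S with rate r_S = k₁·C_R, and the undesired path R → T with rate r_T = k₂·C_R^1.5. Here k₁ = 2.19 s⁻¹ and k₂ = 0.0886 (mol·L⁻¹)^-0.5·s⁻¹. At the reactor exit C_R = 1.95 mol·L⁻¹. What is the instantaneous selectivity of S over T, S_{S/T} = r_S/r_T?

S_{S/T} = r_S/r_T = (k₁·C_R)/(k₂·C_R^1.5) = (k₁/k₂)·C_R^-0.5.
= (2.19×1.950) / (0.0886×1.950^1.5) = 4.271/0.2413 = 17.7.

17.7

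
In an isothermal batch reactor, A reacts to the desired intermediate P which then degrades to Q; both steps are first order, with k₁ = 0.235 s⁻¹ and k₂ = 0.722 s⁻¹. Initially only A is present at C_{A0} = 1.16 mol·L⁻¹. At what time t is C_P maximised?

2.30 s

The intermediate peaks when r₁ = r₂, i.e. k₁e^(−k₁t) = k₂e^(−k₂t), giving t_opt = ln(k₂/k₁)/(k₂−k₁).
= ln(0.722/0.235)/(0.722−0.235) = ln(3.072)/0.4870 = 1.122/0.4870 = 2.30 s.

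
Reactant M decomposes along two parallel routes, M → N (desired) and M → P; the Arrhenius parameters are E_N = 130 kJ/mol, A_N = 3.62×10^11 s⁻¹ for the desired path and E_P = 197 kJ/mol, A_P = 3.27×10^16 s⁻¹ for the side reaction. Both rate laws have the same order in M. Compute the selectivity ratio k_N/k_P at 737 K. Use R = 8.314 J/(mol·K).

With equal orders, S_{N/P} = k_N/k_P = (A_N/A_P)·exp[(E_P−E_N)/(RT)].
(E_P−E_N)/(RT) = (197−130)×10³/(8.314×737) = 67000/6127 = 10.93.
k_N/k_P = (3.62×10^11/3.27×10^16)·exp(10.93) = 1.107×10^-5 × 56076 = 0.621.
Since E_N < E_P, lowering the temperature improves selectivity toward N.

0.621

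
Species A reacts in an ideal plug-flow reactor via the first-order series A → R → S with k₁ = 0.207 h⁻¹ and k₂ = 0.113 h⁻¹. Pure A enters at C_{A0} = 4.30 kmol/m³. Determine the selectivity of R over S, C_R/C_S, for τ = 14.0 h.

0.540

For first-order series with pure A initially, C_R(τ) = k₁C_{A0}/(k₂−k₁)·(e^(−k₁τ) − e^(−k₂τ)).
e^(−k₁τ) = e^(−0.207×14.0) = e^(−2.898) = 0.05513; e^(−k₂τ) = e^(−1.582) = 0.2056.
C_R = 0.207×4.30/(0.113−0.207) × (0.05513−0.2056) = (-9.469)×(-0.1504) = 1.424 kmol/m³.
C_A = C_{A0}e^(−k₁τ) = 0.2371 kmol/m³, so C_S = C_{A0}−C_A−C_R = 2.638 kmol/m³; C_R/C_S = 0.540.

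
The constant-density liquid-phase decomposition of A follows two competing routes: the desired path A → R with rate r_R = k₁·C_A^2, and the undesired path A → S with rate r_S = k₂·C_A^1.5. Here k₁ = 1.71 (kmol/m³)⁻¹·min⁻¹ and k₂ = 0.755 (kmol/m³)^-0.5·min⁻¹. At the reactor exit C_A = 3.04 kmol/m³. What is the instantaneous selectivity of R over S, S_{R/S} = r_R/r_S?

3.95

S_{R/S} = r_R/r_S = (k₁·C_A^2)/(k₂·C_A^1.5) = (k₁/k₂)·C_A^0.5.
= (1.71×3.040^2) / (0.755×3.040^1.5) = 15.80/4.002 = 3.95.
Since the desired path is higher order in A, keeping C_A high (PFR or concentrated feed) favours R.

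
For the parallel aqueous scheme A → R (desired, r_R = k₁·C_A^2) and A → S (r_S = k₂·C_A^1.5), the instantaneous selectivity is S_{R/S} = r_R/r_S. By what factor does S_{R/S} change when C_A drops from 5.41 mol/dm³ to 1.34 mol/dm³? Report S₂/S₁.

S_{R/S} = (k₁/k₂)·C_A^0.5, so S₂/S₁ = (C_{A,2}/C_{A,1})^0.5.
= (1.34/5.41)^0.5 = (0.2477)^0.5 = 0.498.

0.498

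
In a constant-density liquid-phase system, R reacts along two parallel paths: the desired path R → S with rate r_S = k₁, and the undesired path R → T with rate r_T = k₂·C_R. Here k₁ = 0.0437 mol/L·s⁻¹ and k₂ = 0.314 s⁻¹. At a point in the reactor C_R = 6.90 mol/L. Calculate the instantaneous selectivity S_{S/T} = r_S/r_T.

S_{S/T} = r_S/r_T = (k₁)/(k₂·C_R) = (k₁/k₂)·C_R⁻¹.
= (0.0437) / (0.314×6.900) = 0.04370/2.167 = 0.0202.
The undesired path is higher order in R, so low C_R (CSTR or dilute feed) favours S.

0.0202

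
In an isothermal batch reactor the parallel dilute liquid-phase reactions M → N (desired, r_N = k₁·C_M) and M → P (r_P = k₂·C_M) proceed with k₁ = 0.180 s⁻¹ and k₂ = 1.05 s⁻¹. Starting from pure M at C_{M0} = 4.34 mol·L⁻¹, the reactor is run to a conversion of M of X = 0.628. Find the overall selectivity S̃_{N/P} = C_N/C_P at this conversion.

C_M = C_{M0}(1−X) = 1.614 mol·L⁻¹.
Both paths are first order in M, so the instantaneous fraction to N is constant: dC_N/d(−C_M) = k₁/(k₁+k₂) = 0.1463.
C_N = 0.1463·(C_{M0}−C_M) = 0.1463×2.726 = 0.399 mol·L⁻¹.
C_P = (C_{M0}−C_M)−C_N = 2.327 mol·L⁻¹; S̃_{N/P} = 0.3989/2.327 = 0.171.

0.171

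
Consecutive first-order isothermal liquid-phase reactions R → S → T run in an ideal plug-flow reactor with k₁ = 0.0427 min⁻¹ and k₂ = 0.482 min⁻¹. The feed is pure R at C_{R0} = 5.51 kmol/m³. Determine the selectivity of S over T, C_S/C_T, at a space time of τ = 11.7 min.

The intermediate concentration in a first-order A→B→C sequence is C_S = k₁C_{R0}(e^(−k₁τ) − e^(−k₂τ))/(k₂−k₁).
e^(−k₁τ) = e^(−0.0427×11.7) = e^(−0.4996) = 0.6068; e^(−k₂τ) = e^(−5.639) = 0.003555.
C_S = 0.0427×5.51/(0.482−0.0427) × (0.6068−0.003555) = 0.5356×0.6032 = 0.3231 kmol/m³.
C_R = C_{R0}e^(−k₁τ) = 3.343 kmol/m³, so C_T = C_{R0}−C_R−C_S = 1.844 kmol/m³; C_S/C_T = 0.175.

0.175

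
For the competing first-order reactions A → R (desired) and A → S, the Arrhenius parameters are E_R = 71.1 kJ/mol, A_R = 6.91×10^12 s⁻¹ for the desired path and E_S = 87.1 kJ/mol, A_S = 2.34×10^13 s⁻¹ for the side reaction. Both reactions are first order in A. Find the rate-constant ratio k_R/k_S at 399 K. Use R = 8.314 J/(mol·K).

36.7

Since both paths have the same order in A, the concentration cancels and S_{R/S} = k_R/k_S = (A_R/A_S)·exp[(E_S−E_R)/(RT)].
(E_S−E_R)/(RT) = (87.1−71.1)×10³/(8.314×399) = 16000/3317 = 4.823.
k_R/k_S = (6.91×10^12/2.34×10^13)·exp(4.823) = 0.2953 × 124.4 = 36.7.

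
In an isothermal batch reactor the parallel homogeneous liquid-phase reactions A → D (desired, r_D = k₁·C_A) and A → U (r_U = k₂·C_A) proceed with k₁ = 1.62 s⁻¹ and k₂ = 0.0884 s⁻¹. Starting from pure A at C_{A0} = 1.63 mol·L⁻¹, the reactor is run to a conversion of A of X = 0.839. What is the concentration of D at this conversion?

C_A = C_{A0}(1−X) = 0.2624 mol·L⁻¹.
Both paths are first order in A, so the instantaneous fraction to D is constant: dC_D/d(−C_A) = k₁/(k₁+k₂) = 0.9483.
C_D = 0.9483·(C_{A0}−C_A) = 0.9483×1.368 = 1.30 mol·L⁻¹.

1.30 mol·L⁻¹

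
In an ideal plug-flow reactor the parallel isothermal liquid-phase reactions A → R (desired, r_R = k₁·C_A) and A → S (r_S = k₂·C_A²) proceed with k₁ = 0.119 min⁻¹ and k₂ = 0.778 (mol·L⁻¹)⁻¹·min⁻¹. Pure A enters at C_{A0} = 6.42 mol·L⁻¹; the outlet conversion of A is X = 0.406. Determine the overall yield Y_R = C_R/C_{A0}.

0.0120

C_A = C_{A0}(1−X) = 3.813 mol·L⁻¹.
Along a PFR/batch, dC_R/dC_A = −r_R/(r_R+r_S) = −k₁/(k₁+k₂·C_A).
Integrating from C_{A0} to C_A: C_R = (0.119/0.778)·ln[(0.119+0.778·6.42)/(0.119+0.778·3.81)] = 0.1530·ln(5.114/3.086) = 0.07726 mol·L⁻¹.
Y_R = C_R/C_{A0} = 0.07726/6.42 = 0.0120.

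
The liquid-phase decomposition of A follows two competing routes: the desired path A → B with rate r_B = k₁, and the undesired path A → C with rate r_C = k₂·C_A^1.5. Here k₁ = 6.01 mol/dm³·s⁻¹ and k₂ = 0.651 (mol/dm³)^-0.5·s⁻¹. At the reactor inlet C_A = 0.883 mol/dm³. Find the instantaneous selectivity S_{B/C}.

S_{B/C} = r_B/r_C = (k₁)/(k₂·C_A^1.5) = (k₁/k₂)·C_A^-1.5.
= (6.01) / (0.651×0.8830^1.5) = 6.010/0.5402 = 11.1.

11.1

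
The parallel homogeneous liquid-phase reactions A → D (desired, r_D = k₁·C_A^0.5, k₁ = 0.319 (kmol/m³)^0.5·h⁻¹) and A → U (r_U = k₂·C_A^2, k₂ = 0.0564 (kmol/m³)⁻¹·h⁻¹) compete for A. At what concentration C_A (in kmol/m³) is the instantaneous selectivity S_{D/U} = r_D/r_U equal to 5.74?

S_{D/U} = (k₁/k₂)·C_A^-1.5 ⇒ C_A = (S·k₂/k₁)^(1/(-1.5)).
= (5.74×0.0564/0.319)^(-0.6667) = (1.015)^(-0.6667) = 0.990 kmol/m³.

0.990 kmol/m³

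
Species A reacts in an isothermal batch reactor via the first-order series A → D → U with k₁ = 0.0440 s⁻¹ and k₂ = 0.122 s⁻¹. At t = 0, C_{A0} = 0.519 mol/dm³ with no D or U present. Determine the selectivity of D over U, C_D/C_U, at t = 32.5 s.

Solving the coupled first-order balances gives C_D(t) = [k₁/(k₂−k₁)]·C_{A0}·(e^(−k₁t) − e^(−k₂t)).
e^(−k₁t) = e^(−0.0440×32.5) = e^(−1.430) = 0.2393; e^(−k₂t) = e^(−3.965) = 0.01897.
C_D = 0.0440×0.519/(0.122−0.0440) × (0.2393−0.01897) = 0.2928×0.2203 = 0.06451 mol/dm³.
C_A = C_{A0}e^(−k₁t) = 0.1242 mol/dm³, so C_U = C_{A0}−C_A−C_D = 0.3303 mol/dm³; C_D/C_U = 0.195.

0.195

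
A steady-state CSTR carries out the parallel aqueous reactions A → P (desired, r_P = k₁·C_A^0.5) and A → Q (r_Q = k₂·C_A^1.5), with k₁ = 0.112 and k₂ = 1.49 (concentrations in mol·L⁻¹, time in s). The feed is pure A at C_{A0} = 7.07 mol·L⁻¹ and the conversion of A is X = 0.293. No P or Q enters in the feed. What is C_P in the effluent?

Exit C_A = C_{A0}(1−X) = 7.07×0.707 = 4.998 mol·L⁻¹.
Rates in a CSTR are evaluated at the outlet concentration: r_P = 0.112×4.998^0.5 = 0.2504, r_Q = 1.49×4.998^1.5 = 16.65.
Fraction of consumed A going to P: r_P/(r_P+r_Q) = 0.01482.
C_P = 0.01482·C_{A0}·X = 0.01482×7.07×0.293 = 0.0307 mol·L⁻¹.

0.0307 mol·L⁻¹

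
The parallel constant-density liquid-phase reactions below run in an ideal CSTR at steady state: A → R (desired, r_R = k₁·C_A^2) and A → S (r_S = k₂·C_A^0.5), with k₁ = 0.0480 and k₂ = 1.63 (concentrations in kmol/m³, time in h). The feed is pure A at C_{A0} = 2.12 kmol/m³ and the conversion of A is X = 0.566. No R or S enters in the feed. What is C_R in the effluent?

0.0304 kmol/m³

Exit C_A = C_{A0}(1−X) = 2.12×0.434 = 0.9201 kmol/m³.
In a CSTR the entire volume is at exit conditions, so r_R = 0.0480×0.9201^2 = 0.04063 and r_S = 1.63×0.9201^0.5 = 1.564.
Fraction of consumed A going to R: r_R/(r_R+r_S) = 0.02533.
C_R = 0.02533·C_{A0}·X = 0.02533×2.12×0.566 = 0.0304 kmol/m³.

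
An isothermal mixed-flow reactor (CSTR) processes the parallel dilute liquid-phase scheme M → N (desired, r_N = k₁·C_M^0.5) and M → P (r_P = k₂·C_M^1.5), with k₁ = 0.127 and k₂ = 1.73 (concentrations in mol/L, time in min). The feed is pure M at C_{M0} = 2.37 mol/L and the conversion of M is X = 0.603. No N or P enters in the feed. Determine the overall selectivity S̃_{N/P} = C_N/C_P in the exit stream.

Exit C_M = C_{M0}(1−X) = 2.37×0.397 = 0.9409 mol/L.
In a CSTR the entire volume is at exit conditions, so r_N = 0.127×0.9409^0.5 = 0.1232 and r_P = 1.73×0.9409^1.5 = 1.579.
Overall selectivity = C_N/C_P = r_Nτ/(r_Pτ) = r_N/r_P = 0.0780.

0.0780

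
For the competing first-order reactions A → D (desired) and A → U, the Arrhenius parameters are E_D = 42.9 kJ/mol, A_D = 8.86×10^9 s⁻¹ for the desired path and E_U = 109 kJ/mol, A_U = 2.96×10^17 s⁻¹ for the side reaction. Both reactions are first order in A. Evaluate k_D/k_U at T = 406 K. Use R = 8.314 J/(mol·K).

9.56

With equal orders, S_{D/U} = k_D/k_U = (A_D/A_U)·exp[(E_U−E_D)/(RT)].
(E_U−E_D)/(RT) = (109−42.9)×10³/(8.314×406) = 66100/3375 = 19.58.
k_D/k_U = (8.86×10^9/2.96×10^17)·exp(19.58) = 2.993×10^-8 × 3.195×10^8 = 9.56.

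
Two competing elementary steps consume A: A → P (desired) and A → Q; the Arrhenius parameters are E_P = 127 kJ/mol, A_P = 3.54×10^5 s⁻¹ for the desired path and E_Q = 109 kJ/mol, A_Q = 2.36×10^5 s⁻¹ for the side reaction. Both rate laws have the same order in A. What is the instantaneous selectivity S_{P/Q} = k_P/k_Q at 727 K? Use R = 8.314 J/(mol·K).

0.0763

k_P/k_Q = (A_P/A_Q)·exp[−(E_P−E_Q)/(RT)] = (A_P/A_Q)·exp[(E_Q−E_P)/(RT)].
(E_Q−E_P)/(RT) = (109−127)×10³/(8.314×727) = -18000/6044 = -2.978.
k_P/k_Q = (3.54×10^5/2.36×10^5)·exp(-2.978) = 1.500 × 0.05089 = 0.0763.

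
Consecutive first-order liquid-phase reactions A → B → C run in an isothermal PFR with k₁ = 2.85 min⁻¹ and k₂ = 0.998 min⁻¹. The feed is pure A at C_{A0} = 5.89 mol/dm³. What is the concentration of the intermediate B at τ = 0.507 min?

3.33 mol/dm³

Solving the coupled first-order balances gives C_B(τ) = [k₁/(k₂−k₁)]·C_{A0}·(e^(−k₁τ) − e^(−k₂τ)).
e^(−k₁τ) = e^(−2.85×0.507) = e^(−1.445) = 0.2358; e^(−k₂τ) = e^(−0.5060) = 0.6029.
C_B = 2.85×5.89/(0.998−2.85) × (0.2358−0.6029) = (-9.064)×(-0.3672) = 3.328 mol/dm³.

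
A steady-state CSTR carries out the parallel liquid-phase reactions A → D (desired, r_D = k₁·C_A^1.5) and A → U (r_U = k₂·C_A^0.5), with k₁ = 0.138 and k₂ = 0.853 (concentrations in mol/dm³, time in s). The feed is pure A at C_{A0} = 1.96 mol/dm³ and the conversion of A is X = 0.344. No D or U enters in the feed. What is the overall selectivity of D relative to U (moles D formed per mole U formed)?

Exit C_A = C_{A0}(1−X) = 1.96×0.656 = 1.286 mol/dm³.
A CSTR operates uniformly at the exit composition, giving r_D = 0.2012 and r_U = 0.9672 (each k·C_A^n at C_A = 1.286).
Overall selectivity = C_D/C_U = r_Dτ/(r_Uτ) = r_D/r_U = 0.208.

0.208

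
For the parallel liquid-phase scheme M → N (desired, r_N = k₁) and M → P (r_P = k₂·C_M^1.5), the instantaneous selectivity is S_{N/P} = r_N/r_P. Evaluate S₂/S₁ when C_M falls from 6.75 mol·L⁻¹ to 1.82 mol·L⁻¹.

S_{N/P} = (k₁/k₂)·C_M^-1.5, so S₂/S₁ = (C_{M,2}/C_{M,1})^-1.5.
= (1.82/6.75)^(-1.5) = (0.2696)^(-1.5) = 7.14.
Selectivity toward N rises as C_M falls — low-concentration operation is favoured.

7.14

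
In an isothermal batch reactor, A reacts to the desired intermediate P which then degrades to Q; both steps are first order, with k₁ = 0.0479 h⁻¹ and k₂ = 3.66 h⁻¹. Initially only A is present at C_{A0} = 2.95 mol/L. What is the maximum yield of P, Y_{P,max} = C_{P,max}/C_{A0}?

0.0124

For a first-order series the maximum intermediate yield is C_{P,max}/C_{A0} = (k₁/k₂)^[k₂/(k₂−k₁)].
= (0.0479/3.66)^(3.66/(3.66−0.0479)) = (0.01309)^(1.013) = 0.01236.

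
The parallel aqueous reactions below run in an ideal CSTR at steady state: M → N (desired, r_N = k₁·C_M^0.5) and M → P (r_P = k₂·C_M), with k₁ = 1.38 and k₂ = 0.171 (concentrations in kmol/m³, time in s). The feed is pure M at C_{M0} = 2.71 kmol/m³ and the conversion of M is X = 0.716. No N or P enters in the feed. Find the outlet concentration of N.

Exit C_M = C_{M0}(1−X) = 2.71×0.284 = 0.7696 kmol/m³.
A CSTR operates uniformly at the exit composition, giving r_N = 1.211 and r_P = 0.1316 (each k·C_M^n at C_M = 0.7696).
Fraction of consumed M going to N: r_N/(r_N+r_P) = 0.9020.
C_N = 0.9020·C_{M0}·X = 0.9020×2.71×0.716 = 1.75 kmol/m³.

1.75 kmol/m³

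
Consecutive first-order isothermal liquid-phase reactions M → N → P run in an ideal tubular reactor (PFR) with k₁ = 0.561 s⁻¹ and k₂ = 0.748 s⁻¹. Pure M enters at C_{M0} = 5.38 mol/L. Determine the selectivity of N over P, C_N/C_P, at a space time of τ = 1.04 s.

For first-order series with pure M initially, C_N(τ) = k₁C_{M0}/(k₂−k₁)·(e^(−k₁τ) − e^(−k₂τ)).
e^(−k₁τ) = e^(−0.561×1.04) = e^(−0.5834) = 0.5580; e^(−k₂τ) = e^(−0.7779) = 0.4594.
C_N = 0.561×5.38/(0.748−0.561) × (0.5580−0.4594) = 16.14×0.09862 = 1.592 mol/L.
C_M = C_{M0}e^(−k₁τ) = 3.002 mol/L, so C_P = C_{M0}−C_M−C_N = 0.7864 mol/L; C_N/C_P = 2.02.

2.02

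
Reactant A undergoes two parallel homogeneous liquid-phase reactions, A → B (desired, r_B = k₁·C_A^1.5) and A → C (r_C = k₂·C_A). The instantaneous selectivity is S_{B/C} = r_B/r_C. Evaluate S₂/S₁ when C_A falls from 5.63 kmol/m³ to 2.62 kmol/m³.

0.682

S_{B/C} = (k₁/k₂)·C_A^0.5, so S₂/S₁ = (C_{A,2}/C_{A,1})^0.5.
= (2.62/5.63)^0.5 = (0.4654)^0.5 = 0.682.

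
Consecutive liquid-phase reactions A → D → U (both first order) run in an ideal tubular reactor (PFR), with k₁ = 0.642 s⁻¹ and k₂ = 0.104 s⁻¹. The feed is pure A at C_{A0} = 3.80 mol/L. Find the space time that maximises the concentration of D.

3.38 s

The intermediate peaks when r₁ = r₂, i.e. k₁e^(−k₁τ) = k₂e^(−k₂τ), giving τ_opt = ln(k₂/k₁)/(k₂−k₁).
= ln(0.104/0.642)/(0.104−0.642) = ln(0.1620)/-0.5380 = -1.820/-0.5380 = 3.38 s.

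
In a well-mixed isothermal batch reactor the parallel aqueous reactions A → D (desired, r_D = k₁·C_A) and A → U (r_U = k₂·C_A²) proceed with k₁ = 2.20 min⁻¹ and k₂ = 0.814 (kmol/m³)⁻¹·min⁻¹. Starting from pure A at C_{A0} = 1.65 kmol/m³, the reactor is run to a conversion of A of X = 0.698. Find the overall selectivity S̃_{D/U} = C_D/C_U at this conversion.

2.59

C_A = C_{A0}(1−X) = 0.4983 kmol/m³.
Along a PFR/batch, dC_D/dC_A = −r_D/(r_D+r_U) = −k₁/(k₁+k₂·C_A).
Integrating from C_{A0} to C_A: C_D = (2.20/0.814)·ln[(2.20+0.814·1.65)/(2.20+0.814·0.498)] = 2.703·ln(3.543/2.606) = 0.8306 kmol/m³.
C_U = (C_{A0}−C_A)−C_D = 0.3211 kmol/m³; S̃_{D/U} = 0.8306/0.3211 = 2.59.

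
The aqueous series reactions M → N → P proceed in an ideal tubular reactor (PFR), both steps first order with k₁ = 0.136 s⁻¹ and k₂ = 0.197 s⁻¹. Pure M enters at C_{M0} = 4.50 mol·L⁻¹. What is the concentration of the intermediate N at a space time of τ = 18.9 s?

0.525 mol·L⁻¹

For first-order series with pure M initially, C_N(τ) = k₁C_{M0}/(k₂−k₁)·(e^(−k₁τ) − e^(−k₂τ)).
e^(−k₁τ) = e^(−0.136×18.9) = e^(−2.570) = 0.07650; e^(−k₂τ) = e^(−3.723) = 0.02415.
C_N = 0.136×4.50/(0.197−0.136) × (0.07650−0.02415) = 10.03×0.05235 = 0.5252 mol·L⁻¹.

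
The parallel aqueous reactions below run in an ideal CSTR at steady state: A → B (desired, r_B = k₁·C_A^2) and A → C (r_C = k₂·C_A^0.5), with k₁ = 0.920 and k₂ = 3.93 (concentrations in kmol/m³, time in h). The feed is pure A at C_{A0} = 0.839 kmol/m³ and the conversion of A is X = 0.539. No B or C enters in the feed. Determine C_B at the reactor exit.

Exit C_A = C_{A0}(1−X) = 0.839×0.461 = 0.3868 kmol/m³.
In a CSTR the entire volume is at exit conditions, so r_B = 0.920×0.3868^2 = 0.1376 and r_C = 3.93×0.3868^0.5 = 2.444.
Fraction of consumed A going to B: r_B/(r_B+r_C) = 0.05331.
C_B = 0.05331·C_{A0}·X = 0.05331×0.839×0.539 = 0.0241 kmol/m³.

0.0241 kmol/m³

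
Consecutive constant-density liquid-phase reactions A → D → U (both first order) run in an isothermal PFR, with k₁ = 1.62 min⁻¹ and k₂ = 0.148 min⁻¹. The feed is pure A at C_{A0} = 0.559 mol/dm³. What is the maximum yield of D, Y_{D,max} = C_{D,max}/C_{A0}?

0.786

For a first-order series the maximum intermediate yield is C_{D,max}/C_{A0} = (k₁/k₂)^[k₂/(k₂−k₁)].
= (1.62/0.148)^(0.148/(0.148−1.62)) = (10.95)^(-0.1005) = 0.7862.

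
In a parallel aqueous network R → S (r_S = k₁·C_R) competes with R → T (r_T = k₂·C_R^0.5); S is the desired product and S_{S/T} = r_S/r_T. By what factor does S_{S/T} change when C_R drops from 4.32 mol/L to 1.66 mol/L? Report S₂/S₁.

0.620

S_{S/T} = (k₁/k₂)·C_R^0.5, so S₂/S₁ = (C_{R,2}/C_{R,1})^0.5.
= (1.66/4.32)^0.5 = (0.3843)^0.5 = 0.620.
Selectivity toward S falls as C_R falls — high-concentration operation is favoured.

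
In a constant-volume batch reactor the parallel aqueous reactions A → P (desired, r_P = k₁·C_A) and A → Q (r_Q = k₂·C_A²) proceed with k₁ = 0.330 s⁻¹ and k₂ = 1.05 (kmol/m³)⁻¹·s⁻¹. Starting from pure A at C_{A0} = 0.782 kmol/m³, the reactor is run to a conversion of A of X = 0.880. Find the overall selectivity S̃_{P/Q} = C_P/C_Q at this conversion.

C_A = C_{A0}(1−X) = 0.09384 kmol/m³.
Along a PFR/batch, dC_P/dC_A = −r_P/(r_P+r_Q) = −k₁/(k₁+k₂·C_A).
Integrating from C_{A0} to C_A: C_P = (0.330/1.05)·ln[(0.330+1.05·0.782)/(0.330+1.05·0.0938)] = 0.3143·ln(1.151/0.4285) = 0.3105 kmol/m³.
C_Q = (C_{A0}−C_A)−C_P = 0.3776 kmol/m³; S̃_{P/Q} = 0.3105/0.3776 = 0.822.

0.822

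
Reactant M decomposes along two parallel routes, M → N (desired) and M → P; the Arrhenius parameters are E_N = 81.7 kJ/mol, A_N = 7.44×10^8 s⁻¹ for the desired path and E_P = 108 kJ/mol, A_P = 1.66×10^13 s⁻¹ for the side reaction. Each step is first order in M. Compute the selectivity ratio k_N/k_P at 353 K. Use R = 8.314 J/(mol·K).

With equal orders, S_{N/P} = k_N/k_P = (A_N/A_P)·exp[(E_P−E_N)/(RT)].
(E_P−E_N)/(RT) = (108−81.7)×10³/(8.314×353) = 26300/2935 = 8.961.
k_N/k_P = (7.44×10^8/1.66×10^13)·exp(8.961) = 4.482×10^-5 × 7795 = 0.349.
Since E_N < E_P, lowering the temperature improves selectivity toward N.

0.349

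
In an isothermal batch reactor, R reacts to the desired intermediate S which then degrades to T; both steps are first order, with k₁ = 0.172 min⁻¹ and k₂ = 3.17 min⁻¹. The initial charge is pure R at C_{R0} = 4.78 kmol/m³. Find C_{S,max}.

0.219 kmol/m³

At the optimum, C_{S,max}/C_{R0} = (k₁/k₂)^[k₂/(k₂−k₁)].
= (0.172/3.17)^(3.17/(3.17−0.172)) = (0.05426)^(1.057) = 0.04591.
C_{S,max} = 0.04591×4.78 = 0.219 kmol/m³.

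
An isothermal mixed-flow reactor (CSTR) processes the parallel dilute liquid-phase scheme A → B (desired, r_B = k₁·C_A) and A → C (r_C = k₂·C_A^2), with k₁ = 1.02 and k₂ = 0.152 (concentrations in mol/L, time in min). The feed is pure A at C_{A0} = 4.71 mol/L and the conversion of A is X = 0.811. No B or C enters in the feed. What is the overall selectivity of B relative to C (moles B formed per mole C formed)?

7.54

Exit C_A = C_{A0}(1−X) = 4.71×0.189 = 0.8902 mol/L.
Rates in a CSTR are evaluated at the outlet concentration: r_B = 1.02×0.8902 = 0.9080, r_C = 0.152×0.8902^2 = 0.1205.
Overall selectivity = C_B/C_C = r_Bτ/(r_Cτ) = r_B/r_C = 7.54.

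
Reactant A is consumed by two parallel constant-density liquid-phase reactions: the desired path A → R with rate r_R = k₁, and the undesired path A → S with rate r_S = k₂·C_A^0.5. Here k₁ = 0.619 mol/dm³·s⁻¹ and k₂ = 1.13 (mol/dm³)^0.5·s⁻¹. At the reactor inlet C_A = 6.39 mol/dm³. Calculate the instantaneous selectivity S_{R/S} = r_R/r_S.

0.217

S_{R/S} = r_R/r_S = (k₁)/(k₂·C_A^0.5) = (k₁/k₂)·C_A^-0.5.
= (0.619) / (1.13×6.390^0.5) = 0.6190/2.856 = 0.217.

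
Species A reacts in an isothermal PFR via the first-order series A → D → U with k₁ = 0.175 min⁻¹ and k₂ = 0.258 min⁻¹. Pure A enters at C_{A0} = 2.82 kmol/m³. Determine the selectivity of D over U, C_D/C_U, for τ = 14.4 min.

For first-order series with pure A initially, C_D(τ) = k₁C_{A0}/(k₂−k₁)·(e^(−k₁τ) − e^(−k₂τ)).
e^(−k₁τ) = e^(−0.175×14.4) = e^(−2.520) = 0.08046; e^(−k₂τ) = e^(−3.715) = 0.02435.
C_D = 0.175×2.82/(0.258−0.175) × (0.08046−0.02435) = 5.946×0.05611 = 0.3336 kmol/m³.
C_A = C_{A0}e^(−k₁τ) = 0.2269 kmol/m³, so C_U = C_{A0}−C_A−C_D = 2.259 kmol/m³; C_D/C_U = 0.148.

0.148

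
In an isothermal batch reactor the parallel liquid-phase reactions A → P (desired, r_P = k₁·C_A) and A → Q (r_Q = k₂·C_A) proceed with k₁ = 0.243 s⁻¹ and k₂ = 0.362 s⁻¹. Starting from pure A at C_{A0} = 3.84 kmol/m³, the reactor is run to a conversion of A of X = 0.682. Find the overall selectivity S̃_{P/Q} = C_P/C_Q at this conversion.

C_A = C_{A0}(1−X) = 1.221 kmol/m³.
Both paths are first order in A, so the instantaneous fraction to P is constant: dC_P/d(−C_A) = k₁/(k₁+k₂) = 0.4017.
C_P = 0.4017·(C_{A0}−C_A) = 0.4017×2.619 = 1.05 kmol/m³.
C_Q = (C_{A0}−C_A)−C_P = 1.567 kmol/m³; S̃_{P/Q} = 1.052/1.567 = 0.671.

0.671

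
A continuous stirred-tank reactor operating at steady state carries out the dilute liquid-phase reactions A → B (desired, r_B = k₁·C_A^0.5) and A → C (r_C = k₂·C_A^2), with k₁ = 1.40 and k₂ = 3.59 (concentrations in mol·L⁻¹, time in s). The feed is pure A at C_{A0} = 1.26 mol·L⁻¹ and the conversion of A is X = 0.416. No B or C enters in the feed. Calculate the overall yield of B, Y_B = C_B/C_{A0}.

Exit C_A = C_{A0}(1−X) = 1.26×0.584 = 0.7358 mol·L⁻¹.
A CSTR operates uniformly at the exit composition, giving r_B = 1.201 and r_C = 1.944 (each k·C_A^n at C_A = 0.7358).
Fraction of consumed A going to B: r_B/(r_B+r_C) = 0.3819.
C_B = 0.3819·C_{A0}·X = 0.3819×1.26×0.416 = 0.200 mol·L⁻¹; Y_B = C_B/C_{A0} = 0.159.

0.159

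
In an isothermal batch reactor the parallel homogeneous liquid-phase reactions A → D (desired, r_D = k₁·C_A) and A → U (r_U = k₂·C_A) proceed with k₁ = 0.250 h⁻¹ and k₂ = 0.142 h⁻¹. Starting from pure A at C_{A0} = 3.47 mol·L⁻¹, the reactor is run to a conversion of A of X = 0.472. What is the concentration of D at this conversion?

1.04 mol·L⁻¹

C_A = C_{A0}(1−X) = 1.832 mol·L⁻¹.
Both paths are first order in A, so the instantaneous fraction to D is constant: dC_D/d(−C_A) = k₁/(k₁+k₂) = 0.6378.
C_D = 0.6378·(C_{A0}−C_A) = 0.6378×1.638 = 1.04 mol·L⁻¹.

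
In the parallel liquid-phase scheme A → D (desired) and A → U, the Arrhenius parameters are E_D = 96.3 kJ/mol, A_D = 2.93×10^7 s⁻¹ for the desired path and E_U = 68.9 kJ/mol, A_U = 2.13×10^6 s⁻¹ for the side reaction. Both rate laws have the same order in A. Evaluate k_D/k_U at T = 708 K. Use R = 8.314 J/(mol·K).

Since both paths have the same order in A, the concentration cancels and S_{D/U} = k_D/k_U = (A_D/A_U)·exp[(E_U−E_D)/(RT)].
(E_U−E_D)/(RT) = (68.9−96.3)×10³/(8.314×708) = -27400/5886 = -4.655.
k_D/k_U = (2.93×10^7/2.13×10^6)·exp(-4.655) = 13.76 × 0.009515 = 0.131.
Since E_D > E_U, raising the temperature improves selectivity toward D.

0.131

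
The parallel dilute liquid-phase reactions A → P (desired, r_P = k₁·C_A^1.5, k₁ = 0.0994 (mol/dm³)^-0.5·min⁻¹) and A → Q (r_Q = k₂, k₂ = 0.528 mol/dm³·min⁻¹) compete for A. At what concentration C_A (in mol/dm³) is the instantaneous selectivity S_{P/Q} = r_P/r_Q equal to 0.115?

0.720 mol/dm³

S_{P/Q} = (k₁/k₂)·C_A^1.5 ⇒ C_A = (S·k₂/k₁)^(1/1.5).
= (0.115×0.528/0.0994)^(0.6667) = (0.6109)^(0.6667) = 0.720 mol/dm³.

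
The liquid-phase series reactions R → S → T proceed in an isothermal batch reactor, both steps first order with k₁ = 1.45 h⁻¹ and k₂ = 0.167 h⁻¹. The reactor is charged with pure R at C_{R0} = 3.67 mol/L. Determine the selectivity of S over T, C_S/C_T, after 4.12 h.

1.31

For first-order series with pure R initially, C_S(t) = k₁C_{R0}/(k₂−k₁)·(e^(−k₁t) − e^(−k₂t)).
e^(−k₁t) = e^(−1.45×4.12) = e^(−5.974) = 0.002544; e^(−k₂t) = e^(−0.6880) = 0.5026.
C_S = 1.45×3.67/(0.167−1.45) × (0.002544−0.5026) = (-4.148)×(-0.5000) = 2.074 mol/L.
C_R = C_{R0}e^(−k₁t) = 0.009337 mol/L, so C_T = C_{R0}−C_R−C_S = 1.587 mol/L; C_S/C_T = 1.31.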